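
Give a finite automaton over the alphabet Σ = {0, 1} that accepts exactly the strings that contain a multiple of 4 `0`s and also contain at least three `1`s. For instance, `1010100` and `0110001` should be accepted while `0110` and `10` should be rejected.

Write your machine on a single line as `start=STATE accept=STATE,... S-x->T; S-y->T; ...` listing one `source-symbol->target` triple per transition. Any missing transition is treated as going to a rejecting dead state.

Handle the two conditions separately and then intersect. The first has 4 states tracking the count of `0`s modulo 4; the second has 5 states tracking the count of `1`s, saturating at 4. A product state is a pair (one from each), accepting exactly when both do. Equivalent product states are then merged.
          0    1  
>  S0     S1   S2 
   S1     S3   S4 
   S2     S4   S5 
   S3     S6   S7 
   S4     S7   S8 
   S5     S8   S9 
   S6     S0  S10 
   S7    S10  S11 
   S8    S11  S12 
 * S9    S12   S9 
   S10    S2  S13 
   S11   S13  S14 
   S12   S14  S12 
   S13    S5  S15 
   S14   S15  S14 
   S15    S9  S15 
(> = start, * = accepting)

start=S0; accept=S9; S0-0->S1; S0-1->S2; S1-0->S3; S1-1->S4; S2-0->S4; S2-1->S5; S3-0->S6; S3-1->S7; S4-0->S7; S4-1->S8; S5-0->S8; S5-1->S9; S6-0->S0; S6-1->S10; S7-0->S10; S7-1->S11; S8-0->S11; S8-1->S12; S9-0->S12; S9-1->S9; S10-0->S2; S10-1->S13; S11-0->S13; S11-1->S14; S12-0->S14; S12-1->S12; S13-0->S5; S13-1->S15; S14-0->S15; S14-1->S14; S15-0->S9; S15-1->S15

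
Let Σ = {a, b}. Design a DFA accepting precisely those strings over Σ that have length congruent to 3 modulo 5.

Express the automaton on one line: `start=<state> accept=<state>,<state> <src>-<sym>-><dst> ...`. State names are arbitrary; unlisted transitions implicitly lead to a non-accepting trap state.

Only the length mod 5 matters, so use a 5-cycle: from any state, every input symbol moves to the next state, wrapping s4 back to s0. Mark s3 accepting.
With 5 states:
        a   b  
>  s0   s1  s1 
   s1   s2  s2 
   s2   s3  s3 
 * s3   s4  s4 
   s4   s0  s0 
(> = start, * = accepting)

start=s0 accept=s3 s0-a->s1 s0-b->s1 s1-a->s2 s1-b->s2 s2-a->s3 s2-b->s3 s3-a->s4 s3-b->s4 s4-a->s0 s4-b->s0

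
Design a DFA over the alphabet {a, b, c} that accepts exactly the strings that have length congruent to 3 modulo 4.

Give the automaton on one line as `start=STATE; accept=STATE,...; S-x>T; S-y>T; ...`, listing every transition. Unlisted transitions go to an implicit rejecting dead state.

Only the length mod 4 matters, so use a 4-cycle: from any state, every input symbol moves to the next state, wrapping s3 back to s0. Mark s3 accepting.
        a   b   c  
>  s0   s1  s1  s1 
   s1   s2  s2  s2 
   s2   s3  s3  s3 
 * s3   s0  s0  s0 
(> = start, * = accepting)

start=s0; accept=s3; s0-a>s1; s0-b>s1; s0-c>s1; s1-a>s2; s1-b>s2; s1-c>s2; s2-a>s3; s2-b>s3; s2-c>s3; s3-a>s0; s3-b>s0; s3-c>s0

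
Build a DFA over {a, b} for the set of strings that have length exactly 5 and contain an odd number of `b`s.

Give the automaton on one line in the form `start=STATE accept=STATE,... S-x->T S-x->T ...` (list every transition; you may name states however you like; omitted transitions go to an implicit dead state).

start=s0 accept=s10 s0-a->s1 s0-b->s2 s1-a->s3 s1-b->s4 s2-a->s4 s2-b->s3 s3-a->s5 s3-b->s6 s4-a->s6 s4-b->s5 s5-a->s7 s5-b->s8 s6-a->s8 s6-b->s7 s7-a->s9 s7-b->s10 s8-a->s10 s8-b->s9 s9-a->s9 s9-b->s9 s10-a->s9 s10-b->s9

Handle the two conditions separately and then intersect. One (7 states) tracks the input length, saturating at 6; the other (2 states) tracks the count of `b`s modulo 2. Each combined state is a pair, one component from each; accept when both components accept. Equivalent product states are then merged.
An 11-state machine:
          a    b  
>  s0     s1   s2 
   s1     s3   s4 
   s2     s4   s3 
   s3     s5   s6 
   s4     s6   s5 
   s5     s7   s8 
   s6     s8   s7 
   s7     s9  s10 
   s8    s10   s9 
   s9     s9   s9 
 * s10    s9   s9 
(> = start, * = accepting)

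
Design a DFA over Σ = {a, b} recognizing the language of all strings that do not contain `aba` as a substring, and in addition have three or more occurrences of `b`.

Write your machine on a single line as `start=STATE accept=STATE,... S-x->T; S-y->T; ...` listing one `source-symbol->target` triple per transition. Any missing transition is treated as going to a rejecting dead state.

Handle the two conditions separately and then intersect. The first has 4 states tracking partial matches of the forbidden pattern `aba`; the second has 5 states tracking the count of `b`s, saturating at 4. A product state is a pair (one from each), accepting exactly when both do. Minimizing collapses redundant product states.
12 states suffice.
          a    b  
>  q0     q1   q2 
   q1     q1   q3 
   q2     q4   q5 
   q3     q6   q5 
   q4     q4   q7 
   q5     q8   q9 
   q6     q6   q6 
   q7     q6   q9 
   q8     q8  q10 
 * q9    q11   q9 
 * q10    q6   q9 
 * q11   q11  q10 
(> = start, * = accepting)

start=q0; accept=q9,q10,q11; q0-a->q1; q0-b->q2; q1-a->q1; q1-b->q3; q2-a->q4; q2-b->q5; q3-a->q6; q3-b->q5; q4-a->q4; q4-b->q7; q5-a->q8; q5-b->q9; q6-a->q6; q6-b->q6; q7-a->q6; q7-b->q9; q8-a->q8; q8-b->q10; q9-a->q11; q9-b->q9; q10-a->q6; q10-b->q9; q11-a->q11; q11-b->q10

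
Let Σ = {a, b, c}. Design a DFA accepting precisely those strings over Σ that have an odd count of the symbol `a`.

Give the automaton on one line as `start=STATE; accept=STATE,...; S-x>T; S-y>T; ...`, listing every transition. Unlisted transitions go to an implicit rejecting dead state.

start=S0; accept=S1; S0-a>S1; S0-b>S0; S0-c>S0; S1-a>S0; S1-b>S1; S1-c>S1

Keep the running count of `a`s modulo 2: each `a` advances along the cycle S0 → S1 → S0 while other symbols loop. Accept at S1.
With 2 states:
        a   b   c  
>  S0   S1  S0  S0 
 * S1   S0  S1  S1 
(> = start, * = accepting)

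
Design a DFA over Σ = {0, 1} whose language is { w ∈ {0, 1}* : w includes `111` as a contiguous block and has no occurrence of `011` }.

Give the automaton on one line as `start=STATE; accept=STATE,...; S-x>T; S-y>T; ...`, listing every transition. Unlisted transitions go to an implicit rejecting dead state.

Handle the two conditions separately and then intersect. One (4 states) tracks whether and how much of `111` has been seen; the other (4 states) tracks partial matches of the forbidden pattern `011`. Each combined state is a pair, one component from each; accept when both components accept. Equivalent product states are then merged.
        0   1  
>  S0   S1  S2 
   S1   S1  S1 
   S2   S1  S3 
   S3   S1  S4 
 * S4   S5  S4 
 * S5   S5  S6 
 * S6   S5  S1 
(> = start, * = accepting)

start=S0; accept=S4,S5,S6; S0-0>S1; S0-1>S2; S1-0>S1; S1-1>S1; S2-0>S1; S2-1>S3; S3-0>S1; S3-1>S4; S4-0>S5; S4-1>S4; S5-0>S5; S5-1>S6; S6-0>S5; S6-1>S1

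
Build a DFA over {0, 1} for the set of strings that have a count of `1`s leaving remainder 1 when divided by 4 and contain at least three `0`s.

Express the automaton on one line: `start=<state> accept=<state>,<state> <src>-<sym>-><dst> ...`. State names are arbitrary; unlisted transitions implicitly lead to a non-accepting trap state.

Run two small machines in parallel and take their product. One (4 states) tracks the count of `1`s modulo 4; the other (5 states) tracks the count of `0`s, saturating at 4. Each combined state is a pair, one component from each; accept when both components accept.
A 20-state machine:
          0    1  
>  s0     s1   s2 
   s1     s3   s4 
   s2     s4   s5 
   s3     s6   s7 
   s4     s7   s8 
   s5     s8   s9 
   s6    s10  s11 
   s7    s11  s12 
   s8    s12  s13 
   s9    s13   s0 
   s10   s10  s14 
 * s11   s14  s15 
   s12   s15  s16 
   s13   s16   s1 
 * s14   s14  s17 
   s15   s17  s18 
   s16   s18   s3 
   s17   s17  s19 
   s18   s19   s6 
   s19   s19  s10 
(> = start, * = accepting)

start=s0 accept=s11,s14 s0-0->s1 s0-1->s2 s1-0->s3 s1-1->s4 s2-0->s4 s2-1->s5 s3-0->s6 s3-1->s7 s4-0->s7 s4-1->s8 s5-0->s8 s5-1->s9 s6-0->s10 s6-1->s11 s7-0->s11 s7-1->s12 s8-0->s12 s8-1->s13 s9-0->s13 s9-1->s0 s10-0->s10 s10-1->s14 s11-0->s14 s11-1->s15 s12-0->s15 s12-1->s16 s13-0->s16 s13-1->s1 s14-0->s14 s14-1->s17 s15-0->s17 s15-1->s18 s16-0->s18 s16-1->s3 s17-0->s17 s17-1->s19 s18-0->s19 s18-1->s6 s19-0->s19 s19-1->s10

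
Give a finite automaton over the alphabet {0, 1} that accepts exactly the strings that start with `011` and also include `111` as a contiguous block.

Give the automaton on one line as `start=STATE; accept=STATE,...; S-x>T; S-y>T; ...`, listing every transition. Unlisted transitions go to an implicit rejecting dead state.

start=S0; accept=S9; S0-0>S1; S0-1>S2; S1-0>S3; S1-1>S4; S2-0>S3; S2-1>S5; S3-0>S3; S3-1>S2; S4-0>S3; S4-1>S6; S5-0>S3; S5-1>S7; S6-0>S8; S6-1>S9; S7-0>S7; S7-1>S7; S8-0>S8; S8-1>S10; S9-0>S9; S9-1>S9; S10-0>S8; S10-1>S6

Run two small machines in parallel and take their product. The first has 5 states tracking whether the input so far still matches the prefix `011`; the second has 4 states tracking whether and how much of `111` has been seen. A product state is a pair (one from each), accepting exactly when both do.
An 11-state machine:
          0    1  
>  S0     S1   S2 
   S1     S3   S4 
   S2     S3   S5 
   S3     S3   S2 
   S4     S3   S6 
   S5     S3   S7 
   S6     S8   S9 
   S7     S7   S7 
   S8     S8  S10 
 * S9     S9   S9 
   S10    S8   S6 
(> = start, * = accepting)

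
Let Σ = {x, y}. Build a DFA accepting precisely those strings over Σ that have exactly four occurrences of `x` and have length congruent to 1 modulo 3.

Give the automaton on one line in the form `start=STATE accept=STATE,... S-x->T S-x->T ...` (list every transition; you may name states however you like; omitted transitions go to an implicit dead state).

start=q0 accept=q9 q0-x->q1 q0-y->q2 q1-x->q3 q1-y->q4 q2-x->q4 q2-y->q5 q3-x->q6 q3-y->q7 q4-x->q7 q4-y->q8 q5-x->q8 q5-y->q0 q6-x->q9 q6-y->q10 q7-x->q10 q7-y->q11 q8-x->q11 q8-y->q1 q9-x->q12 q9-y->q13 q10-x->q13 q10-y->q14 q11-x->q14 q11-y->q3 q12-x->q12 q12-y->q12 q13-x->q12 q13-y->q15 q14-x->q15 q14-y->q6 q15-x->q12 q15-y->q9

Build one automaton per condition and run them in lockstep. One (6 states) tracks the count of `x`s, saturating at 5; the other (3 states) tracks the input length modulo 3. Each combined state is a pair, one component from each; accept when both components accept. Equivalent product states are then merged.
16 states suffice.
          x    y  
>  q0     q1   q2 
   q1     q3   q4 
   q2     q4   q5 
   q3     q6   q7 
   q4     q7   q8 
   q5     q8   q0 
   q6     q9  q10 
   q7    q10  q11 
   q8    q11   q1 
 * q9    q12  q13 
   q10   q13  q14 
   q11   q14   q3 
   q12   q12  q12 
   q13   q12  q15 
   q14   q15   q6 
   q15   q12   q9 
(> = start, * = accepting)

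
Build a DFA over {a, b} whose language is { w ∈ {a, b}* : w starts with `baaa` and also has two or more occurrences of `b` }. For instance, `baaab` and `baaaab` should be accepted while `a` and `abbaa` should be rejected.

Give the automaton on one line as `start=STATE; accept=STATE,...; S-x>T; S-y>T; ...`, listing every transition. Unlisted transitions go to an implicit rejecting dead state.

start=s0; accept=s6; s0-a>s1; s0-b>s2; s1-a>s1; s1-b>s1; s2-a>s3; s2-b>s1; s3-a>s4; s3-b>s1; s4-a>s5; s4-b>s1; s5-a>s5; s5-b>s6; s6-a>s6; s6-b>s6

Build one automaton per condition and run them in lockstep. The first has 6 states tracking whether the input so far still matches the prefix `baaa`; the second has 4 states tracking the count of `b`s, saturating at 3. A product state is a pair (one from each), accepting exactly when both do. Equivalent product states are then merged.
With 7 states:
        a   b  
>  s0   s1  s2 
   s1   s1  s1 
   s2   s3  s1 
   s3   s4  s1 
   s4   s5  s1 
   s5   s5  s6 
 * s6   s6  s6 
(> = start, * = accepting)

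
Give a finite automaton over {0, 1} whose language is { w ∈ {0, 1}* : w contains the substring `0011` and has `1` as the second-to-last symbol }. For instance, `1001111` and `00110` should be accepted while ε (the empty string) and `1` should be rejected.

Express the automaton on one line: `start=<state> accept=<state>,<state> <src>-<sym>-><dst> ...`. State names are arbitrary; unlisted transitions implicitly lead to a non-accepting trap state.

start=q0 accept=q8,q9 q0-0->q1 q0-1->q2 q1-0->q3 q1-1->q4 q2-0->q5 q2-1->q6 q3-0->q3 q3-1->q7 q4-0->q5 q4-1->q6 q5-0->q3 q5-1->q4 q6-0->q5 q6-1->q6 q7-0->q5 q7-1->q8 q8-0->q9 q8-1->q8 q9-0->q10 q9-1->q11 q10-0->q10 q10-1->q11 q11-0->q9 q11-1->q8

Handle the two conditions separately and then intersect. The first has 5 states tracking whether and how much of `0011` has been seen; the second has 7 states tracking the last 2 symbols read. A product state is a pair (one from each), accepting exactly when both do.
          0    1  
>  q0     q1   q2 
   q1     q3   q4 
   q2     q5   q6 
   q3     q3   q7 
   q4     q5   q6 
   q5     q3   q4 
   q6     q5   q6 
   q7     q5   q8 
 * q8     q9   q8 
 * q9    q10  q11 
   q10   q10  q11 
   q11    q9   q8 
(> = start, * = accepting)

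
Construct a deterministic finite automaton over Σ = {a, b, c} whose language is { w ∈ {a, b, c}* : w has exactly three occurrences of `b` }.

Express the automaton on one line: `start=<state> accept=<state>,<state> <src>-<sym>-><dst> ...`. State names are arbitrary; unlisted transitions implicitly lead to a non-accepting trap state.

Only the number of `b`s matters, and only up to 4. Make a chain q0 → q1 → q2 → q3 → q4 advanced by each `b` (with q4 absorbing); every other symbol self-loops. The accepting set is {q3}.
A 5-state machine:
        a   b   c  
>  q0   q0  q1  q0 
   q1   q1  q2  q1 
   q2   q2  q3  q2 
 * q3   q3  q4  q3 
   q4   q4  q4  q4 
(> = start, * = accepting)

start=q0 accept=q3 q0-a->q0 q0-b->q1 q0-c->q0 q1-a->q1 q1-b->q2 q1-c->q1 q2-a->q2 q2-b->q3 q2-c->q2 q3-a->q3 q3-b->q4 q3-c->q3 q4-a->q4 q4-b->q4 q4-c->q4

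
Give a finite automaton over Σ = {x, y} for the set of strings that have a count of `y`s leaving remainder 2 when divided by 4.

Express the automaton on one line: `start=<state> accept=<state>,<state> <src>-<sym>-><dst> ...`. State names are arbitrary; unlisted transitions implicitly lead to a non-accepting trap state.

The only thing that matters is how many `y`s have appeared, reduced mod 4. Use one state per residue: q0 for 0, …, q3 for 3. Reading `y` moves to the next residue; anything else stays put. q2 is accepting.
With 4 states:
        x   y  
>  q0   q0  q1 
   q1   q1  q2 
 * q2   q2  q3 
   q3   q3  q0 
(> = start, * = accepting)

start=q0 accept=q2 q0-x->q0 q0-y->q1 q1-x->q1 q1-y->q2 q2-x->q2 q2-y->q3 q3-x->q3 q3-y->q0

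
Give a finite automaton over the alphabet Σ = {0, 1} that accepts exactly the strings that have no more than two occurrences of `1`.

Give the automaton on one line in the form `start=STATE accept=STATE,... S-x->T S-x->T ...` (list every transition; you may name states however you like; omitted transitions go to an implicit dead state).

start=s0 accept=s0,s1,s2 s0-0->s0 s0-1->s1 s1-0->s1 s1-1->s2 s2-0->s2 s2-1->s3 s3-0->s3 s3-1->s3

Count `1`s, saturating at 3: states s0 through s2 mean 0 through 2 `1`s seen; s3 means more than 2. Each `1` increments (capped at s3); other symbols loop. Accept from {s0, s1, s2}.
With 4 states:
        0   1  
>* s0   s0  s1 
 * s1   s1  s2 
 * s2   s2  s3 
   s3   s3  s3 
(> = start, * = accepting)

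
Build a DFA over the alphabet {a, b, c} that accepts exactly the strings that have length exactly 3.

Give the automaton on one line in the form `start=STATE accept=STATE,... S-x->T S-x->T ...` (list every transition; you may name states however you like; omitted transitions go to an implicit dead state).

Count input length up to 4: every symbol moves from s0 toward s4, which means 'more than 3' and absorbs. Accept from {s3}.
        a   b   c  
>  s0   s1  s1  s1 
   s1   s2  s2  s2 
   s2   s3  s3  s3 
 * s3   s4  s4  s4 
   s4   s4  s4  s4 
(> = start, * = accepting)

start=s0 accept=s3 s0-a->s1 s0-b->s1 s0-c->s1 s1-a->s2 s1-b->s2 s1-c->s2 s2-a->s3 s2-b->s3 s2-c->s3 s3-a->s4 s3-b->s4 s3-c->s4 s4-a->s4 s4-b->s4 s4-c->s4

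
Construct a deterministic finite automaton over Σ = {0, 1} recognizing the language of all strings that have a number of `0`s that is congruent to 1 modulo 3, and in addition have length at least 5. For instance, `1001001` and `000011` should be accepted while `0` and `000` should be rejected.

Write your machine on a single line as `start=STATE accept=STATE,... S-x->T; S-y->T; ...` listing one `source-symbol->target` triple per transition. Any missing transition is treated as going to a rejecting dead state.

start=S0; accept=S11; S0-0->S1; S0-1->S2; S1-0->S3; S1-1->S4; S2-0->S4; S2-1->S5; S3-0->S6; S3-1->S7; S4-0->S7; S4-1->S8; S5-0->S8; S5-1->S6; S6-0->S9; S6-1->S10; S7-0->S10; S7-1->S7; S8-0->S7; S8-1->S9; S9-0->S7; S9-1->S11; S10-0->S11; S10-1->S10; S11-0->S7; S11-1->S11

Handle the two conditions separately and then intersect. The first has 3 states tracking the count of `0`s modulo 3; the second has 7 states tracking the input length, saturating at 6. A product state is a pair (one from each), accepting exactly when both do. Equivalent product states are then merged.
          0    1  
>  S0     S1   S2 
   S1     S3   S4 
   S2     S4   S5 
   S3     S6   S7 
   S4     S7   S8 
   S5     S8   S6 
   S6     S9  S10 
   S7    S10   S7 
   S8     S7   S9 
   S9     S7  S11 
   S10   S11  S10 
 * S11    S7  S11 
(> = start, * = accepting)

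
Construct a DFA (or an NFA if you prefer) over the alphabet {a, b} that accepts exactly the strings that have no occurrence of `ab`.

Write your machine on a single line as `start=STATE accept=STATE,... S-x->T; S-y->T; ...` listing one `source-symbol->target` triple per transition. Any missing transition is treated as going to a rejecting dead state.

This is the complement of 'contains `ab`'. Use the same substring-matching states — S0 through S2 holding how much of `ab` has just been matched — but flip the accepting set: everything except the trap S2 accepts.
3 states suffice.
        a   b  
>* S0   S1  S0 
 * S1   S1  S2 
   S2   S2  S2 
(> = start, * = accepting)

start=S0; accept=S0,S1; S0-a->S1; S0-b->S0; S1-a->S1; S1-b->S2; S2-a->S2; S2-b->S2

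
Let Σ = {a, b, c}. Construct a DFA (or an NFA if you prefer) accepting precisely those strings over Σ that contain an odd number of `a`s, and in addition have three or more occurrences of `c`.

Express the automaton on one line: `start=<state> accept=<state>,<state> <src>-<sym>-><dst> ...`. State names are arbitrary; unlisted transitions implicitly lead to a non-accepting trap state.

Build one automaton per condition and run them in lockstep. One (2 states) tracks the count of `a`s modulo 2; the other (5 states) tracks the count of `c`s, saturating at 4. Each combined state is a pair, one component from each; accept when both components accept.
10 states suffice.
        a   b   c  
>  s0   s1  s0  s2 
   s1   s0  s1  s3 
   s2   s3  s2  s4 
   s3   s2  s3  s5 
   s4   s5  s4  s6 
   s5   s4  s5  s7 
   s6   s7  s6  s8 
 * s7   s6  s7  s9 
   s8   s9  s8  s8 
 * s9   s8  s9  s9 
(> = start, * = accepting)

start=s0 accept=s7,s9 s0-a->s1 s0-b->s0 s0-c->s2 s1-a->s0 s1-b->s1 s1-c->s3 s2-a->s3 s2-b->s2 s2-c->s4 s3-a->s2 s3-b->s3 s3-c->s5 s4-a->s5 s4-b->s4 s4-c->s6 s5-a->s4 s5-b->s5 s5-c->s7 s6-a->s7 s6-b->s6 s6-c->s8 s7-a->s6 s7-b->s7 s7-c->s9 s8-a->s9 s8-b->s8 s8-c->s8 s9-a->s8 s9-b->s9 s9-c->s9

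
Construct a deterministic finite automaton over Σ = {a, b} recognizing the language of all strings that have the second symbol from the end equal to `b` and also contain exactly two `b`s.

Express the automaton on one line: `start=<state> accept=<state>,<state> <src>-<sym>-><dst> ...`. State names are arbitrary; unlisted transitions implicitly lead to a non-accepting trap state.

Build one automaton per condition and run them in lockstep. One (7 states) tracks the last 2 symbols read; the other (4 states) tracks the count of `b`s, saturating at 3. Each combined state is a pair, one component from each; accept when both components accept.
A 15-state machine:
          a    b  
>  q0     q1   q2 
   q1     q3   q4 
   q2     q5   q6 
   q3     q3   q4 
   q4     q5   q6 
   q5     q7   q8 
 * q6     q9  q10 
   q7     q7   q8 
   q8     q9  q10 
 * q9    q11  q12 
   q10   q13  q10 
   q11   q11  q12 
   q12   q13  q10 
   q13   q14  q12 
   q14   q14  q12 
(> = start, * = accepting)

start=q0 accept=q6,q9 q0-a->q1 q0-b->q2 q1-a->q3 q1-b->q4 q2-a->q5 q2-b->q6 q3-a->q3 q3-b->q4 q4-a->q5 q4-b->q6 q5-a->q7 q5-b->q8 q6-a->q9 q6-b->q10 q7-a->q7 q7-b->q8 q8-a->q9 q8-b->q10 q9-a->q11 q9-b->q12 q10-a->q13 q10-b->q10 q11-a->q11 q11-b->q12 q12-a->q13 q12-b->q10 q13-a->q14 q13-b->q12 q14-a->q14 q14-b->q12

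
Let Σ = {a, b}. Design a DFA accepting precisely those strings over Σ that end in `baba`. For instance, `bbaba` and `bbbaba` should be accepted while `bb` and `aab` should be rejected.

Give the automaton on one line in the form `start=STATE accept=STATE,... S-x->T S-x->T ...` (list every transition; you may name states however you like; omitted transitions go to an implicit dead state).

start=q0 accept=q4 q0-a->q0 q0-b->q1 q1-a->q2 q1-b->q1 q2-a->q0 q2-b->q3 q3-a->q4 q3-b->q1 q4-a->q0 q4-b->q3

Remember how much of `baba` the current input suffix matches. State q0 means no match yet; q1 means the last symbol is `b`; q2 means the last 2 symbols are `ba`; q3 means the last 3 symbols are `bab`; q4 means the last 4 symbols are `baba`. Only q4 accepts. On a mismatch, fall back to the longest proper suffix that is still a prefix of `baba`.
        a   b  
>  q0   q0  q1 
   q1   q2  q1 
   q2   q0  q3 
   q3   q4  q1 
 * q4   q0  q3 
(> = start, * = accepting)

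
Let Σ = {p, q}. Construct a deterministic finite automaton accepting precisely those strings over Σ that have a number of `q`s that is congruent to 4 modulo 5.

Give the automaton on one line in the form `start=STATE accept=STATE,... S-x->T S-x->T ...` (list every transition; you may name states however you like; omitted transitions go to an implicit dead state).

Keep the running count of `q`s modulo 5: each `q` advances along the cycle A → B → C → D → E → A while other symbols loop. Accept at E.
       p  q 
>  A   A  B 
   B   B  C 
   C   C  D 
   D   D  E 
 * E   E  A 
(> = start, * = accepting)

start=A accept=E A-p->A A-q->B B-p->B B-q->C C-p->C C-q->D D-p->D D-q->E E-p->E E-q->A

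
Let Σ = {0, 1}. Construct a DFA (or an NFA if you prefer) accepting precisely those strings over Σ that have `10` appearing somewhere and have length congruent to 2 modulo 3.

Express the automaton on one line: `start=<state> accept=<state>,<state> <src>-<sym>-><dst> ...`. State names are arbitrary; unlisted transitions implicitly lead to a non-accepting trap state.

start=S0 accept=S5 S0-0->S1 S0-1->S2 S1-0->S3 S1-1->S4 S2-0->S5 S2-1->S4 S3-0->S0 S3-1->S6 S4-0->S7 S4-1->S6 S5-0->S7 S5-1->S7 S6-0->S8 S6-1->S2 S7-0->S8 S7-1->S8 S8-0->S5 S8-1->S5

Run two small machines in parallel and take their product. One (3 states) tracks whether and how much of `10` has been seen; the other (3 states) tracks the input length modulo 3. Each combined state is a pair, one component from each; accept when both components accept.
9 states suffice.
        0   1  
>  S0   S1  S2 
   S1   S3  S4 
   S2   S5  S4 
   S3   S0  S6 
   S4   S7  S6 
 * S5   S7  S7 
   S6   S8  S2 
   S7   S8  S8 
   S8   S5  S5 
(> = start, * = accepting)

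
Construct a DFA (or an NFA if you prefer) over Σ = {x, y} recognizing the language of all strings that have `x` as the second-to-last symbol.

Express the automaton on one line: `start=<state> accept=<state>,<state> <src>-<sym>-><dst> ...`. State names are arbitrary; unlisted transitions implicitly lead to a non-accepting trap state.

A DFA must remember the last 2 symbols (since which symbol is second-to-last isn't known until the input ends). Use one state per possible window of the last ≤2 symbols; accept from those whose window starts with `x`.
A 7-state machine:
       x  y 
>  A   B  C 
   B   D  E 
   C   F  G 
 * D   D  E 
 * E   F  G 
   F   D  E 
   G   F  G 
(> = start, * = accepting)

start=A accept=D,E A-x->B A-y->C B-x->D B-y->E C-x->F C-y->G D-x->D D-y->E E-x->F E-y->G F-x->D F-y->E G-x->F G-y->G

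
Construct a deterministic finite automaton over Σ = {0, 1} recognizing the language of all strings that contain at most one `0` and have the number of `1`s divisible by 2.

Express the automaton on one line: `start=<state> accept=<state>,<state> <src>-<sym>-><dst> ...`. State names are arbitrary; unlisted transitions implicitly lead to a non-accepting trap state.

start=s0 accept=s0,s1 s0-0->s1 s0-1->s2 s1-0->s3 s1-1->s4 s2-0->s4 s2-1->s0 s3-0->s3 s3-1->s3 s4-0->s3 s4-1->s1

Build one automaton per condition and run them in lockstep. The first has 3 states tracking the count of `0`s, saturating at 2; the second has 2 states tracking the count of `1`s modulo 2. A product state is a pair (one from each), accepting exactly when both do. Equivalent product states are then merged.
A 5-state machine:
        0   1  
>* s0   s1  s2 
 * s1   s3  s4 
   s2   s4  s0 
   s3   s3  s3 
   s4   s3  s1 
(> = start, * = accepting)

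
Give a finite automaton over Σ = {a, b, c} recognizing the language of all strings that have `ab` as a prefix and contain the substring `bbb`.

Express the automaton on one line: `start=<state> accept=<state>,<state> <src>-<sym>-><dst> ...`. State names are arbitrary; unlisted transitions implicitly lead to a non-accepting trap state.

Run two small machines in parallel and take their product. One (4 states) tracks whether the input so far still matches the prefix `ab`; the other (4 states) tracks whether and how much of `bbb` has been seen. Each combined state is a pair, one component from each; accept when both components accept. Equivalent product states are then merged.
7 states suffice.
        a   b   c  
>  q0   q1  q2  q2 
   q1   q2  q3  q2 
   q2   q2  q2  q2 
   q3   q4  q5  q4 
   q4   q4  q3  q4 
   q5   q4  q6  q4 
 * q6   q6  q6  q6 
(> = start, * = accepting)

start=q0 accept=q6 q0-a->q1 q0-b->q2 q0-c->q2 q1-a->q2 q1-b->q3 q1-c->q2 q2-a->q2 q2-b->q2 q2-c->q2 q3-a->q4 q3-b->q5 q3-c->q4 q4-a->q4 q4-b->q3 q4-c->q4 q5-a->q4 q5-b->q6 q5-c->q4 q6-a->q6 q6-b->q6 q6-c->q6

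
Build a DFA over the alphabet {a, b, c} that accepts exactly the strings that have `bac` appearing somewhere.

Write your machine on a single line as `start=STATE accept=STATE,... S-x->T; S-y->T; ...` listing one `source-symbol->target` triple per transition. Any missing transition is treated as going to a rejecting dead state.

States S0..S2 record the length of the longest prefix of `bac` that matches the current input suffix. Reaching S3 means `bac` has been seen, and we stay there forever. Accept from S3.
        a   b   c  
>  S0   S0  S1  S0 
   S1   S2  S1  S0 
   S2   S0  S1  S3 
 * S3   S3  S3  S3 
(> = start, * = accepting)

start=S0; accept=S3; S0-a->S0; S0-b->S1; S0-c->S0; S1-a->S2; S1-b->S1; S1-c->S0; S2-a->S0; S2-b->S1; S2-c->S3; S3-a->S3; S3-b->S3; S3-c->S3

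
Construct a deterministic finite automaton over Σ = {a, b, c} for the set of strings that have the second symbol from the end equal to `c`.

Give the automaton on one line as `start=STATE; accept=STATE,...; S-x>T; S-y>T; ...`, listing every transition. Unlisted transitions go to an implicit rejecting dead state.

Because acceptance depends on a position counted from the end, the machine has to buffer the most recent 2 symbols. Make each state the string of the last up-to-2 symbols read; on input `x` shift the window left and append `x`. Accept when the buffered window has length 2 and begins with `c`.
          a    b    c  
>  q0     q1   q2   q3 
   q1     q4   q5   q6 
   q2     q7   q8   q9 
   q3    q10  q11  q12 
   q4     q4   q5   q6 
   q5     q7   q8   q9 
   q6    q10  q11  q12 
   q7     q4   q5   q6 
   q8     q7   q8   q9 
   q9    q10  q11  q12 
 * q10    q4   q5   q6 
 * q11    q7   q8   q9 
 * q12   q10  q11  q12 
(> = start, * = accepting)

start=q0; accept=q10,q11,q12; q0-a>q1; q0-b>q2; q0-c>q3; q1-a>q4; q1-b>q5; q1-c>q6; q2-a>q7; q2-b>q8; q2-c>q9; q3-a>q10; q3-b>q11; q3-c>q12; q4-a>q4; q4-b>q5; q4-c>q6; q5-a>q7; q5-b>q8; q5-c>q9; q6-a>q10; q6-b>q11; q6-c>q12; q7-a>q4; q7-b>q5; q7-c>q6; q8-a>q7; q8-b>q8; q8-c>q9; q9-a>q10; q9-b>q11; q9-c>q12; q10-a>q4; q10-b>q5; q10-c>q6; q11-a>q7; q11-b>q8; q11-c>q9; q12-a>q10; q12-b>q11; q12-c>q12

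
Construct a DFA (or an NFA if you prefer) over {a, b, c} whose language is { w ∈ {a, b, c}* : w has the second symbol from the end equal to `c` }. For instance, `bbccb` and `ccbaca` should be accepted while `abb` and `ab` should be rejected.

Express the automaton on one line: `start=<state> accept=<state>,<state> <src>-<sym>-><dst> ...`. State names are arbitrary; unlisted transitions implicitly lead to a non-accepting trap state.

Because acceptance depends on a position counted from the end, the machine has to buffer the most recent 2 symbols. Make each state the string of the last up-to-2 symbols read; on input `x` shift the window left and append `x`. Accept when the buffered window has length 2 and begins with `c`.
A 13-state machine:
          a    b    c  
>  q0     q1   q2   q3 
   q1     q4   q5   q6 
   q2     q7   q8   q9 
   q3    q10  q11  q12 
   q4     q4   q5   q6 
   q5     q7   q8   q9 
   q6    q10  q11  q12 
   q7     q4   q5   q6 
   q8     q7   q8   q9 
   q9    q10  q11  q12 
 * q10    q4   q5   q6 
 * q11    q7   q8   q9 
 * q12   q10  q11  q12 
(> = start, * = accepting)

start=q0 accept=q10,q11,q12 q0-a->q1 q0-b->q2 q0-c->q3 q1-a->q4 q1-b->q5 q1-c->q6 q2-a->q7 q2-b->q8 q2-c->q9 q3-a->q10 q3-b->q11 q3-c->q12 q4-a->q4 q4-b->q5 q4-c->q6 q5-a->q7 q5-b->q8 q5-c->q9 q6-a->q10 q6-b->q11 q6-c->q12 q7-a->q4 q7-b->q5 q7-c->q6 q8-a->q7 q8-b->q8 q8-c->q9 q9-a->q10 q9-b->q11 q9-c->q12 q10-a->q4 q10-b->q5 q10-c->q6 q11-a->q7 q11-b->q8 q11-c->q9 q12-a->q10 q12-b->q11 q12-c->q12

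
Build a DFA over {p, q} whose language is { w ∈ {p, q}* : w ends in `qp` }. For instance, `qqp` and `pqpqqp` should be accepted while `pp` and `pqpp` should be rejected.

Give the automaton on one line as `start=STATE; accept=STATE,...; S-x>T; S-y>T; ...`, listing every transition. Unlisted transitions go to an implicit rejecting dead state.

Let each state record the length of the longest suffix of the input read so far that is also a prefix of `qp`. S1 means the last symbol is `q`; S2 means the last 2 symbols are `qp`. Accept only at S2, where the string currently ends in `qp`.
With 3 states:
        p   q  
>  S0   S0  S1 
   S1   S2  S1 
 * S2   S0  S1 
(> = start, * = accepting)

start=S0; accept=S2; S0-p>S0; S0-q>S1; S1-p>S2; S1-q>S1; S2-p>S0; S2-q>S1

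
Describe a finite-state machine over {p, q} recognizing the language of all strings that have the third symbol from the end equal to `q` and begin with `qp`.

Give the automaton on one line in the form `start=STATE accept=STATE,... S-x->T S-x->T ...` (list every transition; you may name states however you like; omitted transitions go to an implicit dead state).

Handle the two conditions separately and then intersect. One (15 states) tracks the last 3 symbols read; the other (4 states) tracks whether the input so far still matches the prefix `qp`. Each combined state is a pair, one component from each; accept when both components accept.
With 23 states:
          p    q  
>  S0     S1   S2 
   S1     S3   S4 
   S2     S5   S6 
   S3     S7   S8 
   S4     S9  S10 
   S5    S11  S12 
   S6    S13  S14 
   S7     S7   S8 
   S8     S9  S10 
   S9    S15  S16 
   S10   S13  S14 
 * S11   S17  S18 
 * S12   S19  S20 
   S13   S15  S16 
   S14   S13  S14 
   S15    S7   S8 
   S16    S9  S10 
   S17   S17  S18 
   S18   S19  S20 
   S19   S11  S12 
   S20   S21  S22 
 * S21   S11  S12 
 * S22   S21  S22 
(> = start, * = accepting)

start=S0 accept=S11,S12,S21,S22 S0-p->S1 S0-q->S2 S1-p->S3 S1-q->S4 S2-p->S5 S2-q->S6 S3-p->S7 S3-q->S8 S4-p->S9 S4-q->S10 S5-p->S11 S5-q->S12 S6-p->S13 S6-q->S14 S7-p->S7 S7-q->S8 S8-p->S9 S8-q->S10 S9-p->S15 S9-q->S16 S10-p->S13 S10-q->S14 S11-p->S17 S11-q->S18 S12-p->S19 S12-q->S20 S13-p->S15 S13-q->S16 S14-p->S13 S14-q->S14 S15-p->S7 S15-q->S8 S16-p->S9 S16-q->S10 S17-p->S17 S17-q->S18 S18-p->S19 S18-q->S20 S19-p->S11 S19-q->S12 S20-p->S21 S20-q->S22 S21-p->S11 S21-q->S12 S22-p->S21 S22-q->S22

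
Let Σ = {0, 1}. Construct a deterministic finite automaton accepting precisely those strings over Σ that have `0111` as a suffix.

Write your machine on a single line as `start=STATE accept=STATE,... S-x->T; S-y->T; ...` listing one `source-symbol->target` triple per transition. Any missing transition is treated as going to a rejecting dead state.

start=A; accept=E; A-0->B; A-1->A; B-0->B; B-1->C; C-0->B; C-1->D; D-0->B; D-1->E; E-0->B; E-1->A

Remember how much of `0111` the current input suffix matches. State A means no match yet; B means the last symbol is `0`; C means the last 2 symbols are `01`; D means the last 3 symbols are `011`; E means the last 4 symbols are `0111`. Only E accepts. On a mismatch, fall back to the longest proper suffix that is still a prefix of `0111`.
A 5-state machine:
       0  1 
>  A   B  A 
   B   B  C 
   C   B  D 
   D   B  E 
 * E   B  A 
(> = start, * = accepting)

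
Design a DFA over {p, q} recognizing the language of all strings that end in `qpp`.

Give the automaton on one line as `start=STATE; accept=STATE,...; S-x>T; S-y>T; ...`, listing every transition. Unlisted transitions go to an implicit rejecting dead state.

Let each state record the length of the longest suffix of the input read so far that is also a prefix of `qpp`. s1 means the last symbol is `q`; s2 means the last 2 symbols are `qp`; s3 means the last 3 symbols are `qpp`. Accept only at s3, where the string currently ends in `qpp`.
With 4 states:
        p   q  
>  s0   s0  s1 
   s1   s2  s1 
   s2   s3  s1 
 * s3   s0  s1 
(> = start, * = accepting)

start=s0; accept=s3; s0-p>s0; s0-q>s1; s1-p>s2; s1-q>s1; s2-p>s3; s2-q>s1; s3-p>s0; s3-q>s1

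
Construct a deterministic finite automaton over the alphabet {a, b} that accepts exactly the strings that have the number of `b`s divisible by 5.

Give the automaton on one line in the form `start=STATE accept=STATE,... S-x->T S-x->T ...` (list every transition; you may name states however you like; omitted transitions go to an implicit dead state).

Keep the running count of `b`s modulo 5: each `b` advances along the cycle s0 → s1 → s2 → s3 → s4 → s0 while other symbols loop. Accept at s0.
With 5 states:
        a   b  
>* s0   s0  s1 
   s1   s1  s2 
   s2   s2  s3 
   s3   s3  s4 
   s4   s4  s0 
(> = start, * = accepting)

start=s0 accept=s0 s0-a->s0 s0-b->s1 s1-a->s1 s1-b->s2 s2-a->s2 s2-b->s3 s3-a->s3 s3-b->s4 s4-a->s4 s4-b->s0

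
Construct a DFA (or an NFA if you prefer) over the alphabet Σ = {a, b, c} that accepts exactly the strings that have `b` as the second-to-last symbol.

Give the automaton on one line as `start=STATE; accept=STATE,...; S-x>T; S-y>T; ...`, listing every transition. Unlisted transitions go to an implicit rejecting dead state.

Because acceptance depends on a position counted from the end, the machine has to buffer the most recent 2 symbols. Make each state the string of the last up-to-2 symbols read; on input `x` shift the window left and append `x`. Accept when the buffered window has length 2 and begins with `b`.
13 states suffice.
          a    b    c  
>  S0     S1   S2   S3 
   S1     S4   S5   S6 
   S2     S7   S8   S9 
   S3    S10  S11  S12 
   S4     S4   S5   S6 
   S5     S7   S8   S9 
   S6    S10  S11  S12 
 * S7     S4   S5   S6 
 * S8     S7   S8   S9 
 * S9    S10  S11  S12 
   S10    S4   S5   S6 
   S11    S7   S8   S9 
   S12   S10  S11  S12 
(> = start, * = accepting)

start=S0; accept=S7,S8,S9; S0-a>S1; S0-b>S2; S0-c>S3; S1-a>S4; S1-b>S5; S1-c>S6; S2-a>S7; S2-b>S8; S2-c>S9; S3-a>S10; S3-b>S11; S3-c>S12; S4-a>S4; S4-b>S5; S4-c>S6; S5-a>S7; S5-b>S8; S5-c>S9; S6-a>S10; S6-b>S11; S6-c>S12; S7-a>S4; S7-b>S5; S7-c>S6; S8-a>S7; S8-b>S8; S8-c>S9; S9-a>S10; S9-b>S11; S9-c>S12; S10-a>S4; S10-b>S5; S10-c>S6; S11-a>S7; S11-b>S8; S11-c>S9; S12-a>S10; S12-b>S11; S12-c>S12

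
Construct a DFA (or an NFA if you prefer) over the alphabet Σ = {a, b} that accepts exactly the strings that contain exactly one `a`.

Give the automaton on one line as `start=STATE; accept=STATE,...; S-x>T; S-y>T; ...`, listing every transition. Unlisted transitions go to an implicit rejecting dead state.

start=q0; accept=q1; q0-a>q1; q0-b>q0; q1-a>q2; q1-b>q1; q2-a>q2; q2-b>q2

Count `a`s, saturating at 2: state q0 means no `a` yet, q1 means one `a` seen, q2 means more than one. Each `a` increments (capped at q2); other symbols loop. Accept from {q1}.
A 3-state machine:
        a   b  
>  q0   q1  q0 
 * q1   q2  q1 
   q2   q2  q2 
(> = start, * = accepting)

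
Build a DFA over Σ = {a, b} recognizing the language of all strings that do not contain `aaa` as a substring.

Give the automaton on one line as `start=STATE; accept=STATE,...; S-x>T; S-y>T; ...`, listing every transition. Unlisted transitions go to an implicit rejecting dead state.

start=q0; accept=q0,q1,q2; q0-a>q1; q0-b>q0; q1-a>q2; q1-b>q0; q2-a>q3; q2-b>q0; q3-a>q3; q3-b>q3

This is the complement of 'contains `aaa`'. Use the same substring-matching states — q0 through q3 holding how much of `aaa` has just been matched — but flip the accepting set: everything except the trap q3 accepts.
A 4-state machine:
        a   b  
>* q0   q1  q0 
 * q1   q2  q0 
 * q2   q3  q0 
   q3   q3  q3 
(> = start, * = accepting)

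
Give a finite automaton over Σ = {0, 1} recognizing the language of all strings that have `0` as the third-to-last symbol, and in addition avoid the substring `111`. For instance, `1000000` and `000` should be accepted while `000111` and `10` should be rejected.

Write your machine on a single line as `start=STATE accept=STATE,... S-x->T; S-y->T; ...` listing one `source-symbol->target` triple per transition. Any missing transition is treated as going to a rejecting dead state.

Run two small machines in parallel and take their product. One (15 states) tracks the last 3 symbols read; the other (4 states) tracks partial matches of the forbidden pattern `111`. Each combined state is a pair, one component from each; accept when both components accept.
          0    1  
>  s0     s1   s2 
   s1     s3   s4 
   s2     s5   s6 
   s3     s7   s8 
   s4     s9  s10 
   s5    s11  s12 
   s6    s13  s14 
 * s7     s7   s8 
 * s8     s9  s10 
 * s9    s11  s12 
 * s10   s13  s14 
   s11    s7   s8 
   s12    s9  s10 
   s13   s11  s12 
   s14   s15  s14 
   s15   s16  s17 
   s16   s18  s19 
   s17   s20  s21 
   s18   s18  s19 
   s19   s20  s21 
   s20   s16  s17 
   s21   s15  s14 
(> = start, * = accepting)

start=s0; accept=s7,s8,s9,s10; s0-0->s1; s0-1->s2; s1-0->s3; s1-1->s4; s2-0->s5; s2-1->s6; s3-0->s7; s3-1->s8; s4-0->s9; s4-1->s10; s5-0->s11; s5-1->s12; s6-0->s13; s6-1->s14; s7-0->s7; s7-1->s8; s8-0->s9; s8-1->s10; s9-0->s11; s9-1->s12; s10-0->s13; s10-1->s14; s11-0->s7; s11-1->s8; s12-0->s9; s12-1->s10; s13-0->s11; s13-1->s12; s14-0->s15; s14-1->s14; s15-0->s16; s15-1->s17; s16-0->s18; s16-1->s19; s17-0->s20; s17-1->s21; s18-0->s18; s18-1->s19; s19-0->s20; s19-1->s21; s20-0->s16; s20-1->s17; s21-0->s15; s21-1->s14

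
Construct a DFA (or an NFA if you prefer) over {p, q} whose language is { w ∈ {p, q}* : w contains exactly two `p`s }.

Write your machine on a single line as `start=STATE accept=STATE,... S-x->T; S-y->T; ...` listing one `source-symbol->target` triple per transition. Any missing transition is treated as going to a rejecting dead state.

Count `p`s, saturating at 3: states s0 through s2 mean 0 through 2 `p`s seen; s3 means more than 2. Each `p` increments (capped at s3); other symbols loop. Accept from {s2}.
4 states suffice.
        p   q  
>  s0   s1  s0 
   s1   s2  s1 
 * s2   s3  s2 
   s3   s3  s3 
(> = start, * = accepting)

start=s0; accept=s2; s0-p->s1; s0-q->s0; s1-p->s2; s1-q->s1; s2-p->s3; s2-q->s2; s3-p->s3; s3-q->s3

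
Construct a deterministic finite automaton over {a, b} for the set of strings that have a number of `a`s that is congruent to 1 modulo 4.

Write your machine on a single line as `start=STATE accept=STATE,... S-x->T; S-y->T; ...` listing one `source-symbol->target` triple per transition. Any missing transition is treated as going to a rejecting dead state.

start=S0; accept=S1; S0-a->S1; S0-b->S0; S1-a->S2; S1-b->S1; S2-a->S3; S2-b->S2; S3-a->S0; S3-b->S3

Keep the running count of `a`s modulo 4: each `a` advances along the cycle S0 → S1 → S2 → S3 → S0 while other symbols loop. Accept at S1.
A 4-state machine:
        a   b  
>  S0   S1  S0 
 * S1   S2  S1 
   S2   S3  S2 
   S3   S0  S3 
(> = start, * = accepting)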